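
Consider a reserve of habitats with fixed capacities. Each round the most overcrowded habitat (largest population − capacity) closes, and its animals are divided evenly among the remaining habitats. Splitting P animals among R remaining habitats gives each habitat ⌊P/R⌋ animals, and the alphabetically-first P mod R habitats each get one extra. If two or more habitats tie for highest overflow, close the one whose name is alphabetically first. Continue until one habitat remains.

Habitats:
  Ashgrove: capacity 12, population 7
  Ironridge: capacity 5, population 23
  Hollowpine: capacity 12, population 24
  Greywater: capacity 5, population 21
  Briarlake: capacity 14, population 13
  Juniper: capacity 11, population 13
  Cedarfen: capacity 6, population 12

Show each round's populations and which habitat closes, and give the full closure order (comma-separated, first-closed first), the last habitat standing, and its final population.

Closure order: Ironridge, Greywater, Hollowpine, Cedarfen, Juniper, Briarlake
Last habitat: Ashgrove with 113 animals

Round 1: Ashgrove=7 Briarlake=13 Cedarfen=12 Greywater=21 Hollowpine=24 Ironridge=23 Juniper=13 → close Ironridge (overflow 18)
  23÷6 = 3 each, +1 to first 5
Round 2: Ashgrove=11 Briarlake=17 Cedarfen=16 Greywater=25 Hollowpine=28 Juniper=16 → close Greywater (overflow 20)
  25÷5 = 5 each, +1 to first 0
Round 3: Ashgrove=16 Briarlake=22 Cedarfen=21 Hollowpine=33 Juniper=21 → close Hollowpine (overflow 21)
  33÷4 = 8 each, +1 to first 1
Round 4: Ashgrove=25 Briarlake=30 Cedarfen=29 Juniper=29 → close Cedarfen (overflow 23)
  29÷3 = 9 each, +1 to first 2
Round 5: Ashgrove=35 Briarlake=40 Juniper=38 → close Juniper (overflow 27)
  38÷2 = 19 each, +1 to first 0
Round 6: Ashgrove=54 Briarlake=59 → close Briarlake (overflow 45)
  59÷1 = 59 each, +1 to first 0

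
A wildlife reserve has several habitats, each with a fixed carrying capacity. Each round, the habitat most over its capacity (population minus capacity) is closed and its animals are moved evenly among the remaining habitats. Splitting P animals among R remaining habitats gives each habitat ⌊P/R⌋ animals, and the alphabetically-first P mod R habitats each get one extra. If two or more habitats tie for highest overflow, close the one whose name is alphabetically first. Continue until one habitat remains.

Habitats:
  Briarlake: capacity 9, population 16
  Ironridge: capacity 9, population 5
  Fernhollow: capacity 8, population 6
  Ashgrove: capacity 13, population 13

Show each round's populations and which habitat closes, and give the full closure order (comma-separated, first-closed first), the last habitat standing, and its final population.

Round 1: Ashgrove=13 Briarlake=16 Fernhollow=6 Ironridge=5 → close Briarlake (overflow 7)
  16÷3 = 5 each, +1 to first 1
Round 2: Ashgrove=19 Fernhollow=11 Ironridge=10 → close Ashgrove (overflow 6)
  19÷2 = 9 each, +1 to first 1
Round 3: Fernhollow=21 Ironridge=19 → close Fernhollow (overflow 13)
  21÷1 = 21 each, +1 to first 0

Closure order: Briarlake, Ashgrove, Fernhollow
Last habitat: Ironridge with 40 animals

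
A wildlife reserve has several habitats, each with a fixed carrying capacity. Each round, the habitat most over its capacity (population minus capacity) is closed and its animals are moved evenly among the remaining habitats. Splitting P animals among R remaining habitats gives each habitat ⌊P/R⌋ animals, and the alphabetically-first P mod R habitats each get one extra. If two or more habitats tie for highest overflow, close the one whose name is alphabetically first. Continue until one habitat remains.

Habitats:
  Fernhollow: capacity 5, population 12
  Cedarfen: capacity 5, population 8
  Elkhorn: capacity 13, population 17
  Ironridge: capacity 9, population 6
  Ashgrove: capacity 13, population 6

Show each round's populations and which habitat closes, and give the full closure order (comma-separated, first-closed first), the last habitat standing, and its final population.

Round 1: Ashgrove=6 Cedarfen=8 Elkhorn=17 Fernhollow=12 Ironridge=6 → close Fernhollow (overflow 7)
  12÷4 = 3 each, +1 to first 0
Round 2: Ashgrove=9 Cedarfen=11 Elkhorn=20 Ironridge=9 → close Elkhorn (overflow 7)
  20÷3 = 6 each, +1 to first 2
Round 3: Ashgrove=16 Cedarfen=18 Ironridge=15 → close Cedarfen (overflow 13)
  18÷2 = 9 each, +1 to first 0
Round 4: Ashgrove=25 Ironridge=24 → close Ironridge (overflow 15)
  24÷1 = 24 each, +1 to first 0

Closure order: Fernhollow, Elkhorn, Cedarfen, Ironridge
Last habitat: Ashgrove with 49 animals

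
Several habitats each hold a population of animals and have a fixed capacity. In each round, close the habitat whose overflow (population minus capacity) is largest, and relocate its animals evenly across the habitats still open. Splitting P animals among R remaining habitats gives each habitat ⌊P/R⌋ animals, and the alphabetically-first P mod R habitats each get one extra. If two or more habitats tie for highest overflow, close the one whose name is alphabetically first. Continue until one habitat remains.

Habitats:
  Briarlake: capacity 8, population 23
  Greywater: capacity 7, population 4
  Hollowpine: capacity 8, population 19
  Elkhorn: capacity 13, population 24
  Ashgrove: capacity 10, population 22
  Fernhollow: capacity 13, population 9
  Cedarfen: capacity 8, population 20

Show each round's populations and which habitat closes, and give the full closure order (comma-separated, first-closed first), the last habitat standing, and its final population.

Round 1: Ashgrove=22 Briarlake=23 Cedarfen=20 Elkhorn=24 Fernhollow=9 Greywater=4 Hollowpine=19 → close Briarlake (overflow 15)
  23÷6 = 3 each, +1 to first 5
Round 2: Ashgrove=26 Cedarfen=24 Elkhorn=28 Fernhollow=13 Greywater=8 Hollowpine=22 → close Ashgrove (overflow 16)
  26÷5 = 5 each, +1 to first 1
Round 3: Cedarfen=30 Elkhorn=33 Fernhollow=18 Greywater=13 Hollowpine=27 → close Cedarfen (overflow 22)
  30÷4 = 7 each, +1 to first 2
Round 4: Elkhorn=41 Fernhollow=26 Greywater=20 Hollowpine=34 → close Elkhorn (overflow 28)
  41÷3 = 13 each, +1 to first 2
Round 5: Fernhollow=40 Greywater=34 Hollowpine=47 → close Hollowpine (overflow 39)
  47÷2 = 23 each, +1 to first 1
Round 6: Fernhollow=64 Greywater=57 → close Fernhollow (overflow 51)
  64÷1 = 64 each, +1 to first 0

Closure order: Briarlake, Ashgrove, Cedarfen, Elkhorn, Hollowpine, Fernhollow
Last habitat: Greywater with 121 animals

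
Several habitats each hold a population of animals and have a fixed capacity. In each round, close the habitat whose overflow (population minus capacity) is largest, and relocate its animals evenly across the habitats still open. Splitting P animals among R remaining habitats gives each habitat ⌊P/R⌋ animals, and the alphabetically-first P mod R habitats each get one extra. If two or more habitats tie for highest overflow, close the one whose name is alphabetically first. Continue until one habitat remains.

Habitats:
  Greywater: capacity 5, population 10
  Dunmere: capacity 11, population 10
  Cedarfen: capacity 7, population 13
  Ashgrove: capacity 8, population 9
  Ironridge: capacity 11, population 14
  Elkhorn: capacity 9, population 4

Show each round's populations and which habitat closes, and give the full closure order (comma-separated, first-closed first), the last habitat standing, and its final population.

Closure order: Cedarfen, Greywater, Ironridge, Ashgrove, Dunmere
Last habitat: Elkhorn with 60 animals

Round 1: Ashgrove=9 Cedarfen=13 Dunmere=10 Elkhorn=4 Greywater=10 Ironridge=14 → close Cedarfen (overflow 6)
  13÷5 = 2 each, +1 to first 3
Round 2: Ashgrove=12 Dunmere=13 Elkhorn=7 Greywater=12 Ironridge=16 → close Greywater (overflow 7)
  12÷4 = 3 each, +1 to first 0
Round 3: Ashgrove=15 Dunmere=16 Elkhorn=10 Ironridge=19 → close Ironridge (overflow 8)
  19÷3 = 6 each, +1 to first 1
Round 4: Ashgrove=22 Dunmere=22 Elkhorn=16 → close Ashgrove (overflow 14)
  22÷2 = 11 each, +1 to first 0
Round 5: Dunmere=33 Elkhorn=27 → close Dunmere (overflow 22)
  33÷1 = 33 each, +1 to first 0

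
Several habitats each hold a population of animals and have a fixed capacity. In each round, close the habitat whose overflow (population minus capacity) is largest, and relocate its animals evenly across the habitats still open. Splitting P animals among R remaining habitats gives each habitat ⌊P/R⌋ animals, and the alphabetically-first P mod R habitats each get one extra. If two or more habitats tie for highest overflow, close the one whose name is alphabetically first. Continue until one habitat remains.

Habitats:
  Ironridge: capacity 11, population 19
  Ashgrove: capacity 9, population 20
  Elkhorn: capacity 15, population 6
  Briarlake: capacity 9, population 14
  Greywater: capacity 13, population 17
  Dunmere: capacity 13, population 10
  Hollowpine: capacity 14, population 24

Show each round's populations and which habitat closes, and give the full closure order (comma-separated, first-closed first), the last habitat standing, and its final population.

Closure order: Ashgrove, Hollowpine, Ironridge, Briarlake, Greywater, Dunmere
Last habitat: Elkhorn with 110 animals

Round 1: Ashgrove=20 Briarlake=14 Dunmere=10 Elkhorn=6 Greywater=17 Hollowpine=24 Ironridge=19 → close Ashgrove (overflow 11)
  20÷6 = 3 each, +1 to first 2
Round 2: Briarlake=18 Dunmere=14 Elkhorn=9 Greywater=20 Hollowpine=27 Ironridge=22 → close Hollowpine (overflow 13)
  27÷5 = 5 each, +1 to first 2
Round 3: Briarlake=24 Dunmere=20 Elkhorn=14 Greywater=25 Ironridge=27 → close Ironridge (overflow 16)
  27÷4 = 6 each, +1 to first 3
Round 4: Briarlake=31 Dunmere=27 Elkhorn=21 Greywater=31 → close Briarlake (overflow 22)
  31÷3 = 10 each, +1 to first 1
Round 5: Dunmere=38 Elkhorn=31 Greywater=41 → close Greywater (overflow 28)
  41÷2 = 20 each, +1 to first 1
Round 6: Dunmere=59 Elkhorn=51 → close Dunmere (overflow 46)
  59÷1 = 59 each, +1 to first 0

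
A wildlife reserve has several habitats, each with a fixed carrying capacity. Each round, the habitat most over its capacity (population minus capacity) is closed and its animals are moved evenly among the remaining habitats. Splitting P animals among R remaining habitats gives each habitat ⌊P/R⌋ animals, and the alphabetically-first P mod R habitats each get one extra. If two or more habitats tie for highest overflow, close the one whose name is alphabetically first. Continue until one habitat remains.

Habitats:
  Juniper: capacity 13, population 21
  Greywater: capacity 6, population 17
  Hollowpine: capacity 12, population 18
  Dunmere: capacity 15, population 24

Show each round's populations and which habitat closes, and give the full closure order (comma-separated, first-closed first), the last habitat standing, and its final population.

Round 1: Dunmere=24 Greywater=17 Hollowpine=18 Juniper=21 → close Greywater (overflow 11)
  17÷3 = 5 each, +1 to first 2
Round 2: Dunmere=30 Hollowpine=24 Juniper=26 → close Dunmere (overflow 15)
  30÷2 = 15 each, +1 to first 0
Round 3: Hollowpine=39 Juniper=41 → close Juniper (overflow 28)
  41÷1 = 41 each, +1 to first 0

Closure order: Greywater, Dunmere, Juniper
Last habitat: Hollowpine with 80 animals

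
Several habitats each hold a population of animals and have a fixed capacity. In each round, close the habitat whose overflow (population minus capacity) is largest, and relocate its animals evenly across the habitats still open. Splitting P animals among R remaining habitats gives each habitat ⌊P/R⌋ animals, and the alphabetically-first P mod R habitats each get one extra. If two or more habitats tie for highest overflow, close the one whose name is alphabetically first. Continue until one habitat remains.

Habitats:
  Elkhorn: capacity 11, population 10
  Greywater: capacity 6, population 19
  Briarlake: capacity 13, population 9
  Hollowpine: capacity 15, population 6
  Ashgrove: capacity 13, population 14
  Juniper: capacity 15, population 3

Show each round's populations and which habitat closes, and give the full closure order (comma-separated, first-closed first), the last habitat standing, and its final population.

Closure order: Greywater, Ashgrove, Elkhorn, Briarlake, Hollowpine
Last habitat: Juniper with 61 animals

Round 1: Ashgrove=14 Briarlake=9 Elkhorn=10 Greywater=19 Hollowpine=6 Juniper=3 → close Greywater (overflow 13)
  19÷5 = 3 each, +1 to first 4
Round 2: Ashgrove=18 Briarlake=13 Elkhorn=14 Hollowpine=10 Juniper=6 → close Ashgrove (overflow 5)
  18÷4 = 4 each, +1 to first 2
Round 3: Briarlake=18 Elkhorn=19 Hollowpine=14 Juniper=10 → close Elkhorn (overflow 8)
  19÷3 = 6 each, +1 to first 1
Round 4: Briarlake=25 Hollowpine=20 Juniper=16 → close Briarlake (overflow 12)
  25÷2 = 12 each, +1 to first 1
Round 5: Hollowpine=33 Juniper=28 → close Hollowpine (overflow 18)
  33÷1 = 33 each, +1 to first 0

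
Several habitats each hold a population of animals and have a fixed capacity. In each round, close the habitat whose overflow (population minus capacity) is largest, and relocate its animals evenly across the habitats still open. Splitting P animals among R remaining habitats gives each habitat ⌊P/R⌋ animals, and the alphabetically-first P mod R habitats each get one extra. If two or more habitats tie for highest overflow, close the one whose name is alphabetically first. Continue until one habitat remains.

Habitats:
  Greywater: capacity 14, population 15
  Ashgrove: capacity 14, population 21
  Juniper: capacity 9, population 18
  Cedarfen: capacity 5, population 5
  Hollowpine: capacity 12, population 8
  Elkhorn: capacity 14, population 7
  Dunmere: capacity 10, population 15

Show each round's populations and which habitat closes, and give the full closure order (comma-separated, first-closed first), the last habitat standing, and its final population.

Closure order: Juniper, Ashgrove, Dunmere, Greywater, Cedarfen, Elkhorn
Last habitat: Hollowpine with 89 animals

Round 1: Ashgrove=21 Cedarfen=5 Dunmere=15 Elkhorn=7 Greywater=15 Hollowpine=8 Juniper=18 → close Juniper (overflow 9)
  18÷6 = 3 each, +1 to first 0
Round 2: Ashgrove=24 Cedarfen=8 Dunmere=18 Elkhorn=10 Greywater=18 Hollowpine=11 → close Ashgrove (overflow 10)
  24÷5 = 4 each, +1 to first 4
Round 3: Cedarfen=13 Dunmere=23 Elkhorn=15 Greywater=23 Hollowpine=15 → close Dunmere (overflow 13)
  23÷4 = 5 each, +1 to first 3
Round 4: Cedarfen=19 Elkhorn=21 Greywater=29 Hollowpine=20 → close Greywater (overflow 15)
  29÷3 = 9 each, +1 to first 2
Round 5: Cedarfen=29 Elkhorn=31 Hollowpine=29 → close Cedarfen (overflow 24)
  29÷2 = 14 each, +1 to first 1
Round 6: Elkhorn=46 Hollowpine=43 → close Elkhorn (overflow 32)
  46÷1 = 46 each, +1 to first 0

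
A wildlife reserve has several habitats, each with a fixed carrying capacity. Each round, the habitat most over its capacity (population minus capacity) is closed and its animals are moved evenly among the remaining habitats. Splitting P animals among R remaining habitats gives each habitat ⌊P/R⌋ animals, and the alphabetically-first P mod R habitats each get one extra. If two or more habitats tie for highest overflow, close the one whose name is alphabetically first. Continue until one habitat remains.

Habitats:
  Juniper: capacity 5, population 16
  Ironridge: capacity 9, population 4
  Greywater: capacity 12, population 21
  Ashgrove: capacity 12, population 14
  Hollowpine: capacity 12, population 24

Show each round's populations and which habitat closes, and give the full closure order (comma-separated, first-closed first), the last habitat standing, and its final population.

Round 1: Ashgrove=14 Greywater=21 Hollowpine=24 Ironridge=4 Juniper=16 → close Hollowpine (overflow 12)
  24÷4 = 6 each, +1 to first 0
Round 2: Ashgrove=20 Greywater=27 Ironridge=10 Juniper=22 → close Juniper (overflow 17)
  22÷3 = 7 each, +1 to first 1
Round 3: Ashgrove=28 Greywater=34 Ironridge=17 → close Greywater (overflow 22)
  34÷2 = 17 each, +1 to first 0
Round 4: Ashgrove=45 Ironridge=34 → close Ashgrove (overflow 33)
  45÷1 = 45 each, +1 to first 0

Closure order: Hollowpine, Juniper, Greywater, Ashgrove
Last habitat: Ironridge with 79 animals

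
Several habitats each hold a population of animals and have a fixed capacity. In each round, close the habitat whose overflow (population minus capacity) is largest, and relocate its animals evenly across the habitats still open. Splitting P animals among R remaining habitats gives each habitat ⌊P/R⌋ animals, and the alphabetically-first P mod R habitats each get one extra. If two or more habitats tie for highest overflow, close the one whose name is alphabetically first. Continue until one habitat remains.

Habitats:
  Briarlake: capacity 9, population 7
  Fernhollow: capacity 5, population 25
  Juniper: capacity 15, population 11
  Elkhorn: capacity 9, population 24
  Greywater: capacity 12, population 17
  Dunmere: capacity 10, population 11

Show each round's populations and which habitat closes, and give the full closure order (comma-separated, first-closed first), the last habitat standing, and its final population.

Closure order: Fernhollow, Elkhorn, Greywater, Dunmere, Briarlake
Last habitat: Juniper with 95 animals

Round 1: Briarlake=7 Dunmere=11 Elkhorn=24 Fernhollow=25 Greywater=17 Juniper=11 → close Fernhollow (overflow 20)
  25÷5 = 5 each, +1 to first 0
Round 2: Briarlake=12 Dunmere=16 Elkhorn=29 Greywater=22 Juniper=16 → close Elkhorn (overflow 20)
  29÷4 = 7 each, +1 to first 1
Round 3: Briarlake=20 Dunmere=23 Greywater=29 Juniper=23 → close Greywater (overflow 17)
  29÷3 = 9 each, +1 to first 2
Round 4: Briarlake=30 Dunmere=33 Juniper=32 → close Dunmere (overflow 23)
  33÷2 = 16 each, +1 to first 1
Round 5: Briarlake=47 Juniper=48 → close Briarlake (overflow 38)
  47÷1 = 47 each, +1 to first 0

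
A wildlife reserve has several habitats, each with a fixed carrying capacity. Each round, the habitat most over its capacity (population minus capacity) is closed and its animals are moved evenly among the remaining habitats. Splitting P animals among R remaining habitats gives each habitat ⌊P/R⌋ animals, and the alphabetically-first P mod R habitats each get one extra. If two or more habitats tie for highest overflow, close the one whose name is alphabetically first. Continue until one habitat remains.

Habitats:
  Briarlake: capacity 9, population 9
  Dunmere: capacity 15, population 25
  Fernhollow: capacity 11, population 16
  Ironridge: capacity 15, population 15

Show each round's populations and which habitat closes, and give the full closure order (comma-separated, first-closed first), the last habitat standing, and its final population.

Round 1: Briarlake=9 Dunmere=25 Fernhollow=16 Ironridge=15 → close Dunmere (overflow 10)
  25÷3 = 8 each, +1 to first 1
Round 2: Briarlake=18 Fernhollow=24 Ironridge=23 → close Fernhollow (overflow 13)
  24÷2 = 12 each, +1 to first 0
Round 3: Briarlake=30 Ironridge=35 → close Briarlake (overflow 21)
  30÷1 = 30 each, +1 to first 0

Closure order: Dunmere, Fernhollow, Briarlake
Last habitat: Ironridge with 65 animals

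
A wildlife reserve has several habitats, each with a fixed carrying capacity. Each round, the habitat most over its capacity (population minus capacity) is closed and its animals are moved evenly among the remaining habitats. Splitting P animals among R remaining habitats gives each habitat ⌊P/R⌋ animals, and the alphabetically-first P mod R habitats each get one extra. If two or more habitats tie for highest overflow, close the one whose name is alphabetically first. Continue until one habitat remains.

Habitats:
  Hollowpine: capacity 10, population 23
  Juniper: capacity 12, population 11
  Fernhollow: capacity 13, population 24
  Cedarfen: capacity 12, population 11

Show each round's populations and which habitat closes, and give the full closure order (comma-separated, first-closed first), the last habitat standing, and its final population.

Closure order: Hollowpine, Fernhollow, Cedarfen
Last habitat: Juniper with 69 animals

Round 1: Cedarfen=11 Fernhollow=24 Hollowpine=23 Juniper=11 → close Hollowpine (overflow 13)
  23÷3 = 7 each, +1 to first 2
Round 2: Cedarfen=19 Fernhollow=32 Juniper=18 → close Fernhollow (overflow 19)
  32÷2 = 16 each, +1 to first 0
Round 3: Cedarfen=35 Juniper=34 → close Cedarfen (overflow 23)
  35÷1 = 35 each, +1 to first 0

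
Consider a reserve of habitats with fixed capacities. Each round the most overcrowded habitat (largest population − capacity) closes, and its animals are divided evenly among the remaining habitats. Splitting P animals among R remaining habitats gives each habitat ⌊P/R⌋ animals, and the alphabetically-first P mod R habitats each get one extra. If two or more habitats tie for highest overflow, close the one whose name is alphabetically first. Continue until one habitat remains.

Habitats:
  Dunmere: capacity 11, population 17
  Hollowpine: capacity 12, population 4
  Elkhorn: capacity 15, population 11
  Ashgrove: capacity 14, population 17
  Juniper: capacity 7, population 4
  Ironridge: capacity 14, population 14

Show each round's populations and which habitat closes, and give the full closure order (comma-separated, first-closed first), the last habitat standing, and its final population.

Round 1: Ashgrove=17 Dunmere=17 Elkhorn=11 Hollowpine=4 Ironridge=14 Juniper=4 → close Dunmere (overflow 6)
  17÷5 = 3 each, +1 to first 2
Round 2: Ashgrove=21 Elkhorn=15 Hollowpine=7 Ironridge=17 Juniper=7 → close Ashgrove (overflow 7)
  21÷4 = 5 each, +1 to first 1
Round 3: Elkhorn=21 Hollowpine=12 Ironridge=22 Juniper=12 → close Ironridge (overflow 8)
  22÷3 = 7 each, +1 to first 1
Round 4: Elkhorn=29 Hollowpine=19 Juniper=19 → close Elkhorn (overflow 14)
  29÷2 = 14 each, +1 to first 1
Round 5: Hollowpine=34 Juniper=33 → close Juniper (overflow 26)
  33÷1 = 33 each, +1 to first 0

Closure order: Dunmere, Ashgrove, Ironridge, Elkhorn, Juniper
Last habitat: Hollowpine with 67 animals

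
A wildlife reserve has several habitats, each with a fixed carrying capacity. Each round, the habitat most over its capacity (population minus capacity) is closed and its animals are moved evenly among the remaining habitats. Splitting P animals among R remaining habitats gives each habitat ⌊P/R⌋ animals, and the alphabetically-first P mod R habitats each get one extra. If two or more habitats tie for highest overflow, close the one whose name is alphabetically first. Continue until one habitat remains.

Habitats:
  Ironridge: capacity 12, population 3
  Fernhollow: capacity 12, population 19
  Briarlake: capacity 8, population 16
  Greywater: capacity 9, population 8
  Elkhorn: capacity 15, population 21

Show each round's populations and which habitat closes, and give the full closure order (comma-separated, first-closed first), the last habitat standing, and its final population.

Round 1: Briarlake=16 Elkhorn=21 Fernhollow=19 Greywater=8 Ironridge=3 → close Briarlake (overflow 8)
  16÷4 = 4 each, +1 to first 0
Round 2: Elkhorn=25 Fernhollow=23 Greywater=12 Ironridge=7 → close Fernhollow (overflow 11)
  23÷3 = 7 each, +1 to first 2
Round 3: Elkhorn=33 Greywater=20 Ironridge=14 → close Elkhorn (overflow 18)
  33÷2 = 16 each, +1 to first 1
Round 4: Greywater=37 Ironridge=30 → close Greywater (overflow 28)
  37÷1 = 37 each, +1 to first 0

Closure order: Briarlake, Fernhollow, Elkhorn, Greywater
Last habitat: Ironridge with 67 animals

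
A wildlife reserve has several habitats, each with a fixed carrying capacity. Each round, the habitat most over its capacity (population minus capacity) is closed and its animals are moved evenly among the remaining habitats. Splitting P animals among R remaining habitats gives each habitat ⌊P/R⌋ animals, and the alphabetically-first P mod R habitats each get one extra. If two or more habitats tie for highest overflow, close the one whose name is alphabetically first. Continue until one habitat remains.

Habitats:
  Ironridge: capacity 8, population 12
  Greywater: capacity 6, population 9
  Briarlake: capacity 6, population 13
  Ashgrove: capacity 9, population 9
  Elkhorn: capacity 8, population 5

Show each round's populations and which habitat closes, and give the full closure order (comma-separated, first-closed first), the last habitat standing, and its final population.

Round 1: Ashgrove=9 Briarlake=13 Elkhorn=5 Greywater=9 Ironridge=12 → close Briarlake (overflow 7)
  13÷4 = 3 each, +1 to first 1
Round 2: Ashgrove=13 Elkhorn=8 Greywater=12 Ironridge=15 → close Ironridge (overflow 7)
  15÷3 = 5 each, +1 to first 0
Round 3: Ashgrove=18 Elkhorn=13 Greywater=17 → close Greywater (overflow 11)
  17÷2 = 8 each, +1 to first 1
Round 4: Ashgrove=27 Elkhorn=21 → close Ashgrove (overflow 18)
  27÷1 = 27 each, +1 to first 0

Closure order: Briarlake, Ironridge, Greywater, Ashgrove
Last habitat: Elkhorn with 48 animals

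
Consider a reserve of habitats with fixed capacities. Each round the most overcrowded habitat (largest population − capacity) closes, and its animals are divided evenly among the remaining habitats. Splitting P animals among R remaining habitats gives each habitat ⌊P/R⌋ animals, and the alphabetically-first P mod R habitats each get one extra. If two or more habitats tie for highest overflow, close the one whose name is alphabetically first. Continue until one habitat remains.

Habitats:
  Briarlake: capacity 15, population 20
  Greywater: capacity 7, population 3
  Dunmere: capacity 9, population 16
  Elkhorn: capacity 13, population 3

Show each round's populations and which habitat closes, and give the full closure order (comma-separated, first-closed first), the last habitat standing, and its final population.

Closure order: Dunmere, Briarlake, Greywater
Last habitat: Elkhorn with 42 animals

Round 1: Briarlake=20 Dunmere=16 Elkhorn=3 Greywater=3 → close Dunmere (overflow 7)
  16÷3 = 5 each, +1 to first 1
Round 2: Briarlake=26 Elkhorn=8 Greywater=8 → close Briarlake (overflow 11)
  26÷2 = 13 each, +1 to first 0
Round 3: Elkhorn=21 Greywater=21 → close Greywater (overflow 14)
  21÷1 = 21 each, +1 to first 0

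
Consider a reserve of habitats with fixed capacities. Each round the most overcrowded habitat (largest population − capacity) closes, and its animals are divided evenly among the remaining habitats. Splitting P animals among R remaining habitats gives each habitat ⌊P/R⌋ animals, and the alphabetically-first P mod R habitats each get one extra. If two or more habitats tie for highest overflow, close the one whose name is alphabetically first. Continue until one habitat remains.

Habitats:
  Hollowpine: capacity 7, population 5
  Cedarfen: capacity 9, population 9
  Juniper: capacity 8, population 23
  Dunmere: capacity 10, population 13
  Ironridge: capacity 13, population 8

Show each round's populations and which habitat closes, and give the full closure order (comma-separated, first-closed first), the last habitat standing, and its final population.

Round 1: Cedarfen=9 Dunmere=13 Hollowpine=5 Ironridge=8 Juniper=23 → close Juniper (overflow 15)
  23÷4 = 5 each, +1 to first 3
Round 2: Cedarfen=15 Dunmere=19 Hollowpine=11 Ironridge=13 → close Dunmere (overflow 9)
  19÷3 = 6 each, +1 to first 1
Round 3: Cedarfen=22 Hollowpine=17 Ironridge=19 → close Cedarfen (overflow 13)
  22÷2 = 11 each, +1 to first 0
Round 4: Hollowpine=28 Ironridge=30 → close Hollowpine (overflow 21)
  28÷1 = 28 each, +1 to first 0

Closure order: Juniper, Dunmere, Cedarfen, Hollowpine
Last habitat: Ironridge with 58 animals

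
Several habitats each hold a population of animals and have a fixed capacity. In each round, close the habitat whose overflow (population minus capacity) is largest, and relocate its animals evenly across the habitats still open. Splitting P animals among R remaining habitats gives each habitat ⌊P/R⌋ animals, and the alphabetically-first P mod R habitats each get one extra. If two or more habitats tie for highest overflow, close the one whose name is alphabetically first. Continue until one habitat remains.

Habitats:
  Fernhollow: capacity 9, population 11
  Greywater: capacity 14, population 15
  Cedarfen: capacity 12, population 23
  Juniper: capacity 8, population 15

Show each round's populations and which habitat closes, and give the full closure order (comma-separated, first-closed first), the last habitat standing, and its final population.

Closure order: Cedarfen, Juniper, Fernhollow
Last habitat: Greywater with 64 animals

Round 1: Cedarfen=23 Fernhollow=11 Greywater=15 Juniper=15 → close Cedarfen (overflow 11)
  23÷3 = 7 each, +1 to first 2
Round 2: Fernhollow=19 Greywater=23 Juniper=22 → close Juniper (overflow 14)
  22÷2 = 11 each, +1 to first 0
Round 3: Fernhollow=30 Greywater=34 → close Fernhollow (overflow 21)
  30÷1 = 30 each, +1 to first 0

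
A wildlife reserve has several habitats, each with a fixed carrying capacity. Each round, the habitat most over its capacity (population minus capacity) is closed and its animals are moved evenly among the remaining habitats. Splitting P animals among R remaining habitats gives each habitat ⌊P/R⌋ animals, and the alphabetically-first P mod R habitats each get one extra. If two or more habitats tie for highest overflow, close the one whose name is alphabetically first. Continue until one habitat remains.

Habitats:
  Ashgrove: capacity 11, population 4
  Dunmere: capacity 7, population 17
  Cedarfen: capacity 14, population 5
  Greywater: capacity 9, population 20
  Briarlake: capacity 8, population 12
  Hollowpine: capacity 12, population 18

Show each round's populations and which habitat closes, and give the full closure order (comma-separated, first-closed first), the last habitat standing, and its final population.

Closure order: Greywater, Dunmere, Hollowpine, Briarlake, Ashgrove
Last habitat: Cedarfen with 76 animals

Round 1: Ashgrove=4 Briarlake=12 Cedarfen=5 Dunmere=17 Greywater=20 Hollowpine=18 → close Greywater (overflow 11)
  20÷5 = 4 each, +1 to first 0
Round 2: Ashgrove=8 Briarlake=16 Cedarfen=9 Dunmere=21 Hollowpine=22 → close Dunmere (overflow 14)
  21÷4 = 5 each, +1 to first 1
Round 3: Ashgrove=14 Briarlake=21 Cedarfen=14 Hollowpine=27 → close Hollowpine (overflow 15)
  27÷3 = 9 each, +1 to first 0
Round 4: Ashgrove=23 Briarlake=30 Cedarfen=23 → close Briarlake (overflow 22)
  30÷2 = 15 each, +1 to first 0
Round 5: Ashgrove=38 Cedarfen=38 → close Ashgrove (overflow 27)
  38÷1 = 38 each, +1 to first 0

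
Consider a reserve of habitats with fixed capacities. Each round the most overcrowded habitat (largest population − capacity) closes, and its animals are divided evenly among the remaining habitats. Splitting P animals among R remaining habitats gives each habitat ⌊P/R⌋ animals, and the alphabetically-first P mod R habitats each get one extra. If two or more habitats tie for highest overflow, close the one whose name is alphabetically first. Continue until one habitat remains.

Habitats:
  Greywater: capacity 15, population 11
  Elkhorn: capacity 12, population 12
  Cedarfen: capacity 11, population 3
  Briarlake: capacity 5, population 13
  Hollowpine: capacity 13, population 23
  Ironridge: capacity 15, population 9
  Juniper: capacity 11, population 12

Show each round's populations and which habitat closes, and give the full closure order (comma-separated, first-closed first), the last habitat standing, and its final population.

Closure order: Hollowpine, Briarlake, Elkhorn, Juniper, Greywater, Cedarfen
Last habitat: Ironridge with 83 animals

Round 1: Briarlake=13 Cedarfen=3 Elkhorn=12 Greywater=11 Hollowpine=23 Ironridge=9 Juniper=12 → close Hollowpine (overflow 10)
  23÷6 = 3 each, +1 to first 5
Round 2: Briarlake=17 Cedarfen=7 Elkhorn=16 Greywater=15 Ironridge=13 Juniper=15 → close Briarlake (overflow 12)
  17÷5 = 3 each, +1 to first 2
Round 3: Cedarfen=11 Elkhorn=20 Greywater=18 Ironridge=16 Juniper=18 → close Elkhorn (overflow 8)
  20÷4 = 5 each, +1 to first 0
Round 4: Cedarfen=16 Greywater=23 Ironridge=21 Juniper=23 → close Juniper (overflow 12)
  23÷3 = 7 each, +1 to first 2
Round 5: Cedarfen=24 Greywater=31 Ironridge=28 → close Greywater (overflow 16)
  31÷2 = 15 each, +1 to first 1
Round 6: Cedarfen=40 Ironridge=43 → close Cedarfen (overflow 29)
  40÷1 = 40 each, +1 to first 0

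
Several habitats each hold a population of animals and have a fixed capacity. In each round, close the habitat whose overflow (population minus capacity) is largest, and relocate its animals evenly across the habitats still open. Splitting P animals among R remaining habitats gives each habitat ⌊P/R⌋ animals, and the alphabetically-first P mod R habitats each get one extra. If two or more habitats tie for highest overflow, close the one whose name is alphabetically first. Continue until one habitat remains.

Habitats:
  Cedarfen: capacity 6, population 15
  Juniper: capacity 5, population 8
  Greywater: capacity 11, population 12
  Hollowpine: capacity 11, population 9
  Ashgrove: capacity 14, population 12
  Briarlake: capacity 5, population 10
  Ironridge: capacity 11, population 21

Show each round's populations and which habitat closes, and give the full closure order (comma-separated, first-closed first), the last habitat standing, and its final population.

Round 1: Ashgrove=12 Briarlake=10 Cedarfen=15 Greywater=12 Hollowpine=9 Ironridge=21 Juniper=8 → close Ironridge (overflow 10)
  21÷6 = 3 each, +1 to first 3
Round 2: Ashgrove=16 Briarlake=14 Cedarfen=19 Greywater=15 Hollowpine=12 Juniper=11 → close Cedarfen (overflow 13)
  19÷5 = 3 each, +1 to first 4
Round 3: Ashgrove=20 Briarlake=18 Greywater=19 Hollowpine=16 Juniper=14 → close Briarlake (overflow 13)
  18÷4 = 4 each, +1 to first 2
Round 4: Ashgrove=25 Greywater=24 Hollowpine=20 Juniper=18 → close Greywater (overflow 13)
  24÷3 = 8 each, +1 to first 0
Round 5: Ashgrove=33 Hollowpine=28 Juniper=26 → close Juniper (overflow 21)
  26÷2 = 13 each, +1 to first 0
Round 6: Ashgrove=46 Hollowpine=41 → close Ashgrove (overflow 32)
  46÷1 = 46 each, +1 to first 0

Closure order: Ironridge, Cedarfen, Briarlake, Greywater, Juniper, Ashgrove
Last habitat: Hollowpine with 87 animals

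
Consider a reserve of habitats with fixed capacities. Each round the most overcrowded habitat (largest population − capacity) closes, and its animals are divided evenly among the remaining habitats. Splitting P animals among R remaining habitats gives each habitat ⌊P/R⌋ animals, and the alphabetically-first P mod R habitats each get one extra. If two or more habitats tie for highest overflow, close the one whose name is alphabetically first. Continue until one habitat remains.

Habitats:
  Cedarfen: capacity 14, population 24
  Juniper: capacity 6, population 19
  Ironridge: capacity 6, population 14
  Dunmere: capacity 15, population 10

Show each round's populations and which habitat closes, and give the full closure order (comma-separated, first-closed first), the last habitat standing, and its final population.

Closure order: Juniper, Cedarfen, Ironridge
Last habitat: Dunmere with 67 animals

Round 1: Cedarfen=24 Dunmere=10 Ironridge=14 Juniper=19 → close Juniper (overflow 13)
  19÷3 = 6 each, +1 to first 1
Round 2: Cedarfen=31 Dunmere=16 Ironridge=20 → close Cedarfen (overflow 17)
  31÷2 = 15 each, +1 to first 1
Round 3: Dunmere=32 Ironridge=35 → close Ironridge (overflow 29)
  35÷1 = 35 each, +1 to first 0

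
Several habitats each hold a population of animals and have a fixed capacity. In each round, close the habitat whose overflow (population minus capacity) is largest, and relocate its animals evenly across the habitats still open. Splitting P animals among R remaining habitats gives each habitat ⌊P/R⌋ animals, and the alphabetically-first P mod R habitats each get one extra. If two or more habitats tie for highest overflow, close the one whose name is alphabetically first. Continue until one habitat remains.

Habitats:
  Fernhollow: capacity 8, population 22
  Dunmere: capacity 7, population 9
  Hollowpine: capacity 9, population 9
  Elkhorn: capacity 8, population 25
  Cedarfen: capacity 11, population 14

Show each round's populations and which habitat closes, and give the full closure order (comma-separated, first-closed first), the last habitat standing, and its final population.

Closure order: Elkhorn, Fernhollow, Cedarfen, Dunmere
Last habitat: Hollowpine with 79 animals

Round 1: Cedarfen=14 Dunmere=9 Elkhorn=25 Fernhollow=22 Hollowpine=9 → close Elkhorn (overflow 17)
  25÷4 = 6 each, +1 to first 1
Round 2: Cedarfen=21 Dunmere=15 Fernhollow=28 Hollowpine=15 → close Fernhollow (overflow 20)
  28÷3 = 9 each, +1 to first 1
Round 3: Cedarfen=31 Dunmere=24 Hollowpine=24 → close Cedarfen (overflow 20)
  31÷2 = 15 each, +1 to first 1
Round 4: Dunmere=40 Hollowpine=39 → close Dunmere (overflow 33)
  40÷1 = 40 each, +1 to first 0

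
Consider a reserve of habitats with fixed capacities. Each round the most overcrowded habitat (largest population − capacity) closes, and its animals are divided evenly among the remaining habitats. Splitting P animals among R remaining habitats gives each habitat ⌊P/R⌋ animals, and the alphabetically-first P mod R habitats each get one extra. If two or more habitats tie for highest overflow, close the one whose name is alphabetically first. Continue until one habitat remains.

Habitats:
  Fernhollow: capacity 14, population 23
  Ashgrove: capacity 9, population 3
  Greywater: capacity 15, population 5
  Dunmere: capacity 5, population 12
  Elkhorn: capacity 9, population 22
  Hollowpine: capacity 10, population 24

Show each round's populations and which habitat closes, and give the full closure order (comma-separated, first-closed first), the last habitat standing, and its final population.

Closure order: Hollowpine, Elkhorn, Fernhollow, Dunmere, Ashgrove
Last habitat: Greywater with 89 animals

Round 1: Ashgrove=3 Dunmere=12 Elkhorn=22 Fernhollow=23 Greywater=5 Hollowpine=24 → close Hollowpine (overflow 14)
  24÷5 = 4 each, +1 to first 4
Round 2: Ashgrove=8 Dunmere=17 Elkhorn=27 Fernhollow=28 Greywater=9 → close Elkhorn (overflow 18)
  27÷4 = 6 each, +1 to first 3
Round 3: Ashgrove=15 Dunmere=24 Fernhollow=35 Greywater=15 → close Fernhollow (overflow 21)
  35÷3 = 11 each, +1 to first 2
Round 4: Ashgrove=27 Dunmere=36 Greywater=26 → close Dunmere (overflow 31)
  36÷2 = 18 each, +1 to first 0
Round 5: Ashgrove=45 Greywater=44 → close Ashgrove (overflow 36)
  45÷1 = 45 each, +1 to first 0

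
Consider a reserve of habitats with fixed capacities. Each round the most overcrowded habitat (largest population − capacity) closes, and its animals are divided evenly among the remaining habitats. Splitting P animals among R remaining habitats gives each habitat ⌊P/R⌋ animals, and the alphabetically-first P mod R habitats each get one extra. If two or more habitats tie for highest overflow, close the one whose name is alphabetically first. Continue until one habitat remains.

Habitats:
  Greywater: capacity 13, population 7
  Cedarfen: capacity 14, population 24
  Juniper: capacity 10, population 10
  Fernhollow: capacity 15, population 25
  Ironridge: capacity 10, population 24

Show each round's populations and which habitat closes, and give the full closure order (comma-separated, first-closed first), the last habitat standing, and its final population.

Closure order: Ironridge, Cedarfen, Fernhollow, Juniper
Last habitat: Greywater with 90 animals

Round 1: Cedarfen=24 Fernhollow=25 Greywater=7 Ironridge=24 Juniper=10 → close Ironridge (overflow 14)
  24÷4 = 6 each, +1 to first 0
Round 2: Cedarfen=30 Fernhollow=31 Greywater=13 Juniper=16 → close Cedarfen (overflow 16)
  30÷3 = 10 each, +1 to first 0
Round 3: Fernhollow=41 Greywater=23 Juniper=26 → close Fernhollow (overflow 26)
  41÷2 = 20 each, +1 to first 1
Round 4: Greywater=44 Juniper=46 → close Juniper (overflow 36)
  46÷1 = 46 each, +1 to first 0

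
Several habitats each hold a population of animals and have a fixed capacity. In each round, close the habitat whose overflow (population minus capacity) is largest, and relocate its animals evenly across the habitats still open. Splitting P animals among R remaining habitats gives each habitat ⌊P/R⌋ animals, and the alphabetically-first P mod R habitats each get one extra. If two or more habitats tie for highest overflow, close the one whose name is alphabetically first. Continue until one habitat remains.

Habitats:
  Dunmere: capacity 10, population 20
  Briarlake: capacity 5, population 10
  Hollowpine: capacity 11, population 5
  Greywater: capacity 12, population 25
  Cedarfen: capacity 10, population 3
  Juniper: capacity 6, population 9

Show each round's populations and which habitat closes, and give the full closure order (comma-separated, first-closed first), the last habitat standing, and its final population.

Round 1: Briarlake=10 Cedarfen=3 Dunmere=20 Greywater=25 Hollowpine=5 Juniper=9 → close Greywater (overflow 13)
  25÷5 = 5 each, +1 to first 0
Round 2: Briarlake=15 Cedarfen=8 Dunmere=25 Hollowpine=10 Juniper=14 → close Dunmere (overflow 15)
  25÷4 = 6 each, +1 to first 1
Round 3: Briarlake=22 Cedarfen=14 Hollowpine=16 Juniper=20 → close Briarlake (overflow 17)
  22÷3 = 7 each, +1 to first 1
Round 4: Cedarfen=22 Hollowpine=23 Juniper=27 → close Juniper (overflow 21)
  27÷2 = 13 each, +1 to first 1
Round 5: Cedarfen=36 Hollowpine=36 → close Cedarfen (overflow 26)
  36÷1 = 36 each, +1 to first 0

Closure order: Greywater, Dunmere, Briarlake, Juniper, Cedarfen
Last habitat: Hollowpine with 72 animals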